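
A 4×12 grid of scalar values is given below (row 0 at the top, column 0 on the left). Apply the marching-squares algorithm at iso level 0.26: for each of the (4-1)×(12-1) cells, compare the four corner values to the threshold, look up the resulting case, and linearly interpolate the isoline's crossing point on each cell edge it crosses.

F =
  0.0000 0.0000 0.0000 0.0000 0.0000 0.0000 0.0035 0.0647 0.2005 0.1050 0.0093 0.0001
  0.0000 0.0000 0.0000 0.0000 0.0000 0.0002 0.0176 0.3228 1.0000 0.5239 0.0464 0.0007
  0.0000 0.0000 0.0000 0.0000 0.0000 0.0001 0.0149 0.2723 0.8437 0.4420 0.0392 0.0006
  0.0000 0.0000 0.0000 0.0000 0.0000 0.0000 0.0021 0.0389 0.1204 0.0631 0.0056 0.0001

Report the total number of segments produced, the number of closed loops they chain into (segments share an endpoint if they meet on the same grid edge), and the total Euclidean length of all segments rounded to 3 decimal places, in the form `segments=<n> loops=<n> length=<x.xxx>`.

segments=10 loops=1 length=8.463

cell (0,6): code 0100 → (0.757,7.000)–(1.000,6.794)
cell (0,7): code 1100 → (0.074,8.000)–(0.757,7.000)
cell (0,8): code 1100 → (0.370,9.000)–(0.074,8.000)
cell (0,9): code 1000 → (1.000,9.553)–(0.370,9.000)
cell (1,6): code 0110 → (1.000,6.794)–(2.000,6.952)
cell (1,9): code 1001 → (2.000,9.452)–(1.000,9.553)
cell (2,6): code 0010 → (2.000,6.952)–(2.053,7.000)
cell (2,7): code 0011 → (2.053,7.000)–(2.807,8.000)
cell (2,8): code 0011 → (2.807,8.000)–(2.480,9.000)
cell (2,9): code 0001 → (2.480,9.000)–(2.000,9.452)
total: 10 segments, chained into 1 closed loop(s), length Σ = 8.462699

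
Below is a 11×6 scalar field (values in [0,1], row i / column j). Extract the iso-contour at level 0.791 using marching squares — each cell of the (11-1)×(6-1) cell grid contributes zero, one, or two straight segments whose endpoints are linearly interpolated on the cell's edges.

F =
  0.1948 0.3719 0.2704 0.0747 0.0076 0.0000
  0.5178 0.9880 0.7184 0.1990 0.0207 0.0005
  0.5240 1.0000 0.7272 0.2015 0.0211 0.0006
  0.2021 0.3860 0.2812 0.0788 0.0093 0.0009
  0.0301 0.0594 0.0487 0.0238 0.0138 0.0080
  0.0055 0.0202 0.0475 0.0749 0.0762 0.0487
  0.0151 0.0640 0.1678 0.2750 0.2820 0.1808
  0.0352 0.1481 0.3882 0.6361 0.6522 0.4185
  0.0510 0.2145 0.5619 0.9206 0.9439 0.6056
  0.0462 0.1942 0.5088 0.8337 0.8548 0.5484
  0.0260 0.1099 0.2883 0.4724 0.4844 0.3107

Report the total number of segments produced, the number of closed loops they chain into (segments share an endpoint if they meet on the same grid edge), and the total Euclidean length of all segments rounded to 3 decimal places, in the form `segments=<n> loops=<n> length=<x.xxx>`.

cell (0,0): code 0100 → (0.680,1.000)–(1.000,0.581)
cell (0,1): code 1000 → (1.000,1.731)–(0.680,1.000)
cell (1,0): code 0110 → (1.000,0.581)–(2.000,0.561)
cell (1,1): code 1001 → (2.000,1.766)–(1.000,1.731)
cell (2,0): code 0010 → (2.000,0.561)–(2.340,1.000)
cell (2,1): code 0001 → (2.340,1.000)–(2.000,1.766)
cell (7,2): code 0100 → (7.544,3.000)–(8.000,2.639)
cell (7,3): code 1100 → (7.476,4.000)–(7.544,3.000)
cell (7,4): code 1000 → (8.000,4.452)–(7.476,4.000)
cell (8,2): code 0110 → (8.000,2.639)–(9.000,2.869)
cell (8,4): code 1001 → (9.000,4.208)–(8.000,4.452)
cell (9,2): code 0010 → (9.000,2.869)–(9.118,3.000)
cell (9,3): code 0011 → (9.118,3.000)–(9.172,4.000)
cell (9,4): code 0001 → (9.172,4.000)–(9.000,4.208)
total: 14 segments, chained into 2 closed loop(s), length Σ = 10.499090

segments=14 loops=2 length=10.499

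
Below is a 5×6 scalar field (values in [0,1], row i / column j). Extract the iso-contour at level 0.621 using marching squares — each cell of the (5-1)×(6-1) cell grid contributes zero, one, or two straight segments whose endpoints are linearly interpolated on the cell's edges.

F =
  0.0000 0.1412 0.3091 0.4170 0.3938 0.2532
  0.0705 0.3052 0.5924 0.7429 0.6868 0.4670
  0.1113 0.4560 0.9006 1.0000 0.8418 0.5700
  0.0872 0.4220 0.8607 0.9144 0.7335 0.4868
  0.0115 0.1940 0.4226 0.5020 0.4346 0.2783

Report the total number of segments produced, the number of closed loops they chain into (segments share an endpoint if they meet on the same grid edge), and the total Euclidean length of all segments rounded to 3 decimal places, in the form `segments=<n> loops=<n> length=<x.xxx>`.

cell (0,2): code 0100 → (0.626,3.000)–(1.000,2.190)
cell (0,3): code 1100 → (0.775,4.000)–(0.626,3.000)
cell (0,4): code 1000 → (1.000,4.299)–(0.775,4.000)
cell (1,1): code 0100 → (1.093,2.000)–(2.000,1.371)
cell (1,2): code 1110 → (1.000,2.190)–(1.093,2.000)
cell (1,4): code 1001 → (2.000,4.812)–(1.000,4.299)
cell (2,1): code 0110 → (2.000,1.371)–(3.000,1.454)
cell (2,4): code 1001 → (3.000,4.456)–(2.000,4.812)
cell (3,1): code 0010 → (3.000,1.454)–(3.547,2.000)
cell (3,2): code 0011 → (3.547,2.000)–(3.711,3.000)
cell (3,3): code 0011 → (3.711,3.000)–(3.376,4.000)
cell (3,4): code 0001 → (3.376,4.000)–(3.000,4.456)
total: 12 segments, chained into 1 closed loop(s), length Σ = 10.214314

segments=12 loops=1 length=10.214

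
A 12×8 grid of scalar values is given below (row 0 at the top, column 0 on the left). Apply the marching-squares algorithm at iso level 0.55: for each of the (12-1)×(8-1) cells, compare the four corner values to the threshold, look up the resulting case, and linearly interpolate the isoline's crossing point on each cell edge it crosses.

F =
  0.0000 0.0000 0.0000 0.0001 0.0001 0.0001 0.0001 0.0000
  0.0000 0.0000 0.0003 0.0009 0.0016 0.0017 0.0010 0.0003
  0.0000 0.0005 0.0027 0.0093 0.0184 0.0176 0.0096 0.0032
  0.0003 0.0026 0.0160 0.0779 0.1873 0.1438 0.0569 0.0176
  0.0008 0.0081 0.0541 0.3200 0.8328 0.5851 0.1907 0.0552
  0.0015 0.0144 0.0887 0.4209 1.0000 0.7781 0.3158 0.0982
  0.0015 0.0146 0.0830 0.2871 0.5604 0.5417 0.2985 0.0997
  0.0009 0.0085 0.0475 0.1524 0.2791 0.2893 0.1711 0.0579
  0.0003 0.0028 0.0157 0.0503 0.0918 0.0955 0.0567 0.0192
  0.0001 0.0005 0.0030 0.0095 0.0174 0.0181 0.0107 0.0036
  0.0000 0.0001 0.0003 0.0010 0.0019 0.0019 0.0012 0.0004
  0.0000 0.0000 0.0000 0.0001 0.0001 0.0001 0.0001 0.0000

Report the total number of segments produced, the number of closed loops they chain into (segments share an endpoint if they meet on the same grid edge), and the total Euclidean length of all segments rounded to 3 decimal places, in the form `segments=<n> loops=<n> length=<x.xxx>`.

cell (3,3): code 0100 → (3.562,4.000)–(4.000,3.449)
cell (3,4): code 1100 → (3.920,5.000)–(3.562,4.000)
cell (3,5): code 1000 → (4.000,5.089)–(3.920,5.000)
cell (4,3): code 0110 → (4.000,3.449)–(5.000,3.223)
cell (4,5): code 1001 → (5.000,5.493)–(4.000,5.089)
cell (5,3): code 0110 → (5.000,3.223)–(6.000,3.962)
cell (5,4): code 1011 → (6.000,4.556)–(5.965,5.000)
cell (5,5): code 0001 → (5.965,5.000)–(5.000,5.493)
cell (6,3): code 0010 → (6.000,3.962)–(6.037,4.000)
cell (6,4): code 0001 → (6.037,4.000)–(6.000,4.556)
total: 10 segments, chained into 1 closed loop(s), length Σ = 7.372667

segments=10 loops=1 length=7.373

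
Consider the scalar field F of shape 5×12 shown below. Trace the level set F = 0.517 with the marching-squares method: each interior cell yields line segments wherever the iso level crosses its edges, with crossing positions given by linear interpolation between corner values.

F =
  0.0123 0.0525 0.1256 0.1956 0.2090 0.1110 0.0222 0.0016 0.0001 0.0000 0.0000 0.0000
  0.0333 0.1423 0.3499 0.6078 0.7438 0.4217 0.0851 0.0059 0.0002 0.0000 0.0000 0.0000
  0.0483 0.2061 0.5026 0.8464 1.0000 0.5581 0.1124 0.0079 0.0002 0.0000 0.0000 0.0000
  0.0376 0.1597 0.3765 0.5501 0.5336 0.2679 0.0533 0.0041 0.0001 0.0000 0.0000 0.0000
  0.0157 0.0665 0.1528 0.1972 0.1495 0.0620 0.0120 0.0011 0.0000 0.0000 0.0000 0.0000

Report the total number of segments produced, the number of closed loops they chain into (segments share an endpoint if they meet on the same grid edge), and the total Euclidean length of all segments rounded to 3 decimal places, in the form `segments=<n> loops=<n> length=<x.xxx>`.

cell (0,2): code 0100 → (0.780,3.000)–(1.000,2.648)
cell (0,3): code 1100 → (0.576,4.000)–(0.780,3.000)
cell (0,4): code 1000 → (1.000,4.704)–(0.576,4.000)
cell (1,2): code 0110 → (1.000,2.648)–(2.000,2.042)
cell (1,4): code 1101 → (1.699,5.000)–(1.000,4.704)
cell (1,5): code 1000 → (2.000,5.092)–(1.699,5.000)
cell (2,2): code 0110 → (2.000,2.042)–(3.000,2.809)
cell (2,4): code 1011 → (3.000,4.062)–(2.142,5.000)
cell (2,5): code 0001 → (2.142,5.000)–(2.000,5.092)
cell (3,2): code 0010 → (3.000,2.809)–(3.094,3.000)
cell (3,3): code 0011 → (3.094,3.000)–(3.043,4.000)
cell (3,4): code 0001 → (3.043,4.000)–(3.000,4.062)
total: 12 segments, chained into 1 closed loop(s), length Σ = 8.491415

segments=12 loops=1 length=8.491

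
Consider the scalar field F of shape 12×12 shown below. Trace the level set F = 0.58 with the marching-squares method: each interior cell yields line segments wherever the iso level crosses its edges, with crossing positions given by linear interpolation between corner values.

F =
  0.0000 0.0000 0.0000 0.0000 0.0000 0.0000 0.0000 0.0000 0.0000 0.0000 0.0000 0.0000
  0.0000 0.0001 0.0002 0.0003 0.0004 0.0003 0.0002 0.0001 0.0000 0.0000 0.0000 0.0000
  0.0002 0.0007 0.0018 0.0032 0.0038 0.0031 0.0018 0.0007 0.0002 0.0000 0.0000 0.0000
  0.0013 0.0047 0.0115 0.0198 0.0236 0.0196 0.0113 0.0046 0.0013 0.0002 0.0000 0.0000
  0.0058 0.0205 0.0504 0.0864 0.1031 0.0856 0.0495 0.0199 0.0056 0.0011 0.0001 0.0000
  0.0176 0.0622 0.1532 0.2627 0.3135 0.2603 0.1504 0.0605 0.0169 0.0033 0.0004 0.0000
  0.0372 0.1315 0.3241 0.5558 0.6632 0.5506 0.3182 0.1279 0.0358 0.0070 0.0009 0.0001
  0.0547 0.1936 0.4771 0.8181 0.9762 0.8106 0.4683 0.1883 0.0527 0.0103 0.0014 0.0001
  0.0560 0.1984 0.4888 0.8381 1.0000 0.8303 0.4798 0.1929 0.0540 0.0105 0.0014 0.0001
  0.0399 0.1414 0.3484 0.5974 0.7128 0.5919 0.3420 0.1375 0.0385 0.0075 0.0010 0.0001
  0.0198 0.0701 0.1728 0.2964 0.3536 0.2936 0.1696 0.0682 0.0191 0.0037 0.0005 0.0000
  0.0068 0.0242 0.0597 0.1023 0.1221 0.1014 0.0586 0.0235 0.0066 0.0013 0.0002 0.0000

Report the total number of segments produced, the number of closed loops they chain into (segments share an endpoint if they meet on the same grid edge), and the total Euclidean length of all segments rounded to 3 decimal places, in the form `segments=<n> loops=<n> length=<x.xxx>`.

cell (5,3): code 0100 → (5.762,4.000)–(6.000,3.225)
cell (5,4): code 1000 → (6.000,4.739)–(5.762,4.000)
cell (6,2): code 0100 → (6.092,3.000)–(7.000,2.302)
cell (6,3): code 1110 → (6.000,3.225)–(6.092,3.000)
cell (6,4): code 1101 → (6.113,5.000)–(6.000,4.739)
cell (6,5): code 1000 → (7.000,5.674)–(6.113,5.000)
cell (7,2): code 0110 → (7.000,2.302)–(8.000,2.261)
cell (7,5): code 1001 → (8.000,5.714)–(7.000,5.674)
cell (8,2): code 0110 → (8.000,2.261)–(9.000,2.930)
cell (8,5): code 1001 → (9.000,5.048)–(8.000,5.714)
cell (9,2): code 0010 → (9.000,2.930)–(9.058,3.000)
cell (9,3): code 0011 → (9.058,3.000)–(9.370,4.000)
cell (9,4): code 0011 → (9.370,4.000)–(9.040,5.000)
cell (9,5): code 0001 → (9.040,5.000)–(9.000,5.048)
total: 14 segments, chained into 1 closed loop(s), length Σ = 11.033524

segments=14 loops=1 length=11.034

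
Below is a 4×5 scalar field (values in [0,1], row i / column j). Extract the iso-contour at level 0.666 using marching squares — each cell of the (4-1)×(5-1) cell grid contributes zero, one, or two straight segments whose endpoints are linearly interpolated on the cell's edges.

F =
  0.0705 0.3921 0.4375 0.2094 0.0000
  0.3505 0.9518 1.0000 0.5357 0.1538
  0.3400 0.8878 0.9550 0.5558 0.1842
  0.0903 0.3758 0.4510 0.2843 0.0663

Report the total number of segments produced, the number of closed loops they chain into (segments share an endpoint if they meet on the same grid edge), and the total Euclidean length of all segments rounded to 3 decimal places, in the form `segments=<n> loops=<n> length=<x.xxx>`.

cell (0,0): code 0100 → (0.489,1.000)–(1.000,0.525)
cell (0,1): code 1100 → (0.406,2.000)–(0.489,1.000)
cell (0,2): code 1000 → (1.000,2.719)–(0.406,2.000)
cell (1,0): code 0110 → (1.000,0.525)–(2.000,0.595)
cell (1,2): code 1001 → (2.000,2.724)–(1.000,2.719)
cell (2,0): code 0010 → (2.000,0.595)–(2.433,1.000)
cell (2,1): code 0011 → (2.433,1.000)–(2.573,2.000)
cell (2,2): code 0001 → (2.573,2.000)–(2.000,2.724)
total: 8 segments, chained into 1 closed loop(s), length Σ = 7.162582

segments=8 loops=1 length=7.163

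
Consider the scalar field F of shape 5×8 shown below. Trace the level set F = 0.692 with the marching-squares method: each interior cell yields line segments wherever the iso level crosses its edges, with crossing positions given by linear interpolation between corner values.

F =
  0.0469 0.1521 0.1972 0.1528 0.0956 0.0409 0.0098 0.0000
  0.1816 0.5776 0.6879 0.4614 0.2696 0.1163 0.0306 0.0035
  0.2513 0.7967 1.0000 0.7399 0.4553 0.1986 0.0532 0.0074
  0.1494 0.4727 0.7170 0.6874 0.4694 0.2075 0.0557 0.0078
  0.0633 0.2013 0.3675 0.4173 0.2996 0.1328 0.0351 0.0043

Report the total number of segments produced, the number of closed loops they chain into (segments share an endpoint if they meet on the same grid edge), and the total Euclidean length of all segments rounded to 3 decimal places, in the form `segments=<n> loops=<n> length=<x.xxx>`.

cell (1,0): code 0100 → (1.522,1.000)–(2.000,0.808)
cell (1,1): code 1100 → (1.013,2.000)–(1.522,1.000)
cell (1,2): code 1100 → (1.828,3.000)–(1.013,2.000)
cell (1,3): code 1000 → (2.000,3.168)–(1.828,3.000)
cell (2,0): code 0010 → (2.000,0.808)–(2.323,1.000)
cell (2,1): code 0111 → (2.323,1.000)–(3.000,1.898)
cell (2,2): code 1011 → (3.000,2.845)–(2.912,3.000)
cell (2,3): code 0001 → (2.912,3.000)–(2.000,3.168)
cell (3,1): code 0010 → (3.000,1.898)–(3.072,2.000)
cell (3,2): code 0001 → (3.072,2.000)–(3.000,2.845)
total: 10 segments, chained into 1 closed loop(s), length Σ = 6.746446

segments=10 loops=1 length=6.746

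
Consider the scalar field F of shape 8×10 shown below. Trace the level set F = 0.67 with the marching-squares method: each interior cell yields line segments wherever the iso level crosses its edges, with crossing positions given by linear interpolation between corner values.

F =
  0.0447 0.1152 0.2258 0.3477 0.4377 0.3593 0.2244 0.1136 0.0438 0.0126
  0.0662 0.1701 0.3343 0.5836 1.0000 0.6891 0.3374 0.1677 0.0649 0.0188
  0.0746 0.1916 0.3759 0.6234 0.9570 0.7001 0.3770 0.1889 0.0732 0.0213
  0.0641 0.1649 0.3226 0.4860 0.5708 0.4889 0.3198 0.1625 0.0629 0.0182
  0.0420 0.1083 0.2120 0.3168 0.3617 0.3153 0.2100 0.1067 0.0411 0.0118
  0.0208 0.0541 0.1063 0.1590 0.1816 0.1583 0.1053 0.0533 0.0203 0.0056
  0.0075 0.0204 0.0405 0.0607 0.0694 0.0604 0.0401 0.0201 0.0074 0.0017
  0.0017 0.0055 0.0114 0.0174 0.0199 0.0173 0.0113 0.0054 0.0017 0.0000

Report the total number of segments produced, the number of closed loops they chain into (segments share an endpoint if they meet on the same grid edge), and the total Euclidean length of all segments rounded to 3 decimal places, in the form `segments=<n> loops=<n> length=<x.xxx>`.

cell (0,3): code 0100 → (0.413,4.000)–(1.000,3.207)
cell (0,4): code 1100 → (0.942,5.000)–(0.413,4.000)
cell (0,5): code 1000 → (1.000,5.054)–(0.942,5.000)
cell (1,3): code 0110 → (1.000,3.207)–(2.000,3.140)
cell (1,5): code 1001 → (2.000,5.093)–(1.000,5.054)
cell (2,3): code 0010 → (2.000,3.140)–(2.743,4.000)
cell (2,4): code 0011 → (2.743,4.000)–(2.143,5.000)
cell (2,5): code 0001 → (2.143,5.000)–(2.000,5.093)
total: 8 segments, chained into 1 closed loop(s), length Σ = 6.673485

segments=8 loops=1 length=6.673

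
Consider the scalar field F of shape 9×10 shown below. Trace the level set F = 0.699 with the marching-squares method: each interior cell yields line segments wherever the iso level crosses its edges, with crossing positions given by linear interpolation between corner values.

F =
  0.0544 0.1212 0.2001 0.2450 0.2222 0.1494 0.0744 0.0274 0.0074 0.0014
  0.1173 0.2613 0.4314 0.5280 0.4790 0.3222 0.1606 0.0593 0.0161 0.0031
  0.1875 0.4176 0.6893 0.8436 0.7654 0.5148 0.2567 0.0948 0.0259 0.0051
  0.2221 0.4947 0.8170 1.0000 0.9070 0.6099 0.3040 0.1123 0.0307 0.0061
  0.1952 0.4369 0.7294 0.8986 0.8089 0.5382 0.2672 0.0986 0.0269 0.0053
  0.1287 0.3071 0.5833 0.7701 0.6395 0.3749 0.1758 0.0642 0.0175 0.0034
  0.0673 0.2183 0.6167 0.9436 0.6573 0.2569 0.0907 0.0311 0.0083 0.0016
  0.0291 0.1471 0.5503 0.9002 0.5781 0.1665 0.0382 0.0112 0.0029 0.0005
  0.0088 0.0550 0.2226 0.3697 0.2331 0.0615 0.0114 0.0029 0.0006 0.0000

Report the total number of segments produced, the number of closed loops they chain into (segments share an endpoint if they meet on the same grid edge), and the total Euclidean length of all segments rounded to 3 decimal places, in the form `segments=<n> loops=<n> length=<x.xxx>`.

cell (1,2): code 0100 → (1.542,3.000)–(2.000,2.063)
cell (1,3): code 1100 → (1.768,4.000)–(1.542,3.000)
cell (1,4): code 1000 → (2.000,4.265)–(1.768,4.000)
cell (2,1): code 0100 → (2.076,2.000)–(3.000,1.634)
cell (2,2): code 1110 → (2.000,2.063)–(2.076,2.000)
cell (2,4): code 1001 → (3.000,4.700)–(2.000,4.265)
cell (3,1): code 0110 → (3.000,1.634)–(4.000,1.896)
cell (3,4): code 1001 → (4.000,4.406)–(3.000,4.700)
cell (4,1): code 0010 → (4.000,1.896)–(4.208,2.000)
cell (4,2): code 0111 → (4.208,2.000)–(5.000,2.619)
cell (4,3): code 1011 → (5.000,3.544)–(4.649,4.000)
cell (4,4): code 0001 → (4.649,4.000)–(4.000,4.406)
cell (5,2): code 0110 → (5.000,2.619)–(6.000,2.252)
cell (5,3): code 1001 → (6.000,3.854)–(5.000,3.544)
cell (6,2): code 0110 → (6.000,2.252)–(7.000,2.425)
cell (6,3): code 1001 → (7.000,3.625)–(6.000,3.854)
cell (7,2): code 0010 → (7.000,2.425)–(7.379,3.000)
cell (7,3): code 0001 → (7.379,3.000)–(7.000,3.625)
total: 18 segments, chained into 1 closed loop(s), length Σ = 14.831213

segments=18 loops=1 length=14.831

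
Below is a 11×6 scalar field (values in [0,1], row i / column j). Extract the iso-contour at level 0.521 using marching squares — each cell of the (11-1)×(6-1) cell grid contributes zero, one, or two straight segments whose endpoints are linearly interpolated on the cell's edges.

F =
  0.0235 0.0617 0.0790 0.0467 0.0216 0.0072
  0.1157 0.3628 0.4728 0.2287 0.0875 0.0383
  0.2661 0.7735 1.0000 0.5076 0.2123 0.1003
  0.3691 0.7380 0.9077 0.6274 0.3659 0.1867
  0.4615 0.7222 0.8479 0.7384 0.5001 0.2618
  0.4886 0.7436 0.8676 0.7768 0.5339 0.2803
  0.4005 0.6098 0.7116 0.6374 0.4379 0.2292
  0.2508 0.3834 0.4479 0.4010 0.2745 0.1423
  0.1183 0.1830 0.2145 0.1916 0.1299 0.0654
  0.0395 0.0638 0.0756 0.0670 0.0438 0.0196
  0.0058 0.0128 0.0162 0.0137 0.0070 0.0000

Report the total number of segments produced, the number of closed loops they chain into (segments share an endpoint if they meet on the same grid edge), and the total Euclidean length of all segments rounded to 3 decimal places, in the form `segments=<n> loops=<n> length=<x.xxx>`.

segments=18 loops=1 length=15.033

cell (1,0): code 0100 → (1.385,1.000)–(2.000,0.502)
cell (1,1): code 1100 → (1.091,2.000)–(1.385,1.000)
cell (1,2): code 1000 → (2.000,2.973)–(1.091,2.000)
cell (2,0): code 0110 → (2.000,0.502)–(3.000,0.412)
cell (2,2): code 1101 → (2.112,3.000)–(2.000,2.973)
cell (2,3): code 1000 → (3.000,3.407)–(2.112,3.000)
cell (3,0): code 0110 → (3.000,0.412)–(4.000,0.228)
cell (3,3): code 1001 → (4.000,3.912)–(3.000,3.407)
cell (4,0): code 0110 → (4.000,0.228)–(5.000,0.127)
cell (4,3): code 1101 → (4.618,4.000)–(4.000,3.912)
cell (4,4): code 1000 → (5.000,4.051)–(4.618,4.000)
cell (5,0): code 0110 → (5.000,0.127)–(6.000,0.576)
cell (5,3): code 1011 → (6.000,3.583)–(5.134,4.000)
cell (5,4): code 0001 → (5.134,4.000)–(5.000,4.051)
cell (6,0): code 0010 → (6.000,0.576)–(6.392,1.000)
cell (6,1): code 0011 → (6.392,1.000)–(6.723,2.000)
cell (6,2): code 0011 → (6.723,2.000)–(6.492,3.000)
cell (6,3): code 0001 → (6.492,3.000)–(6.000,3.583)
total: 18 segments, chained into 1 closed loop(s), length Σ = 15.033306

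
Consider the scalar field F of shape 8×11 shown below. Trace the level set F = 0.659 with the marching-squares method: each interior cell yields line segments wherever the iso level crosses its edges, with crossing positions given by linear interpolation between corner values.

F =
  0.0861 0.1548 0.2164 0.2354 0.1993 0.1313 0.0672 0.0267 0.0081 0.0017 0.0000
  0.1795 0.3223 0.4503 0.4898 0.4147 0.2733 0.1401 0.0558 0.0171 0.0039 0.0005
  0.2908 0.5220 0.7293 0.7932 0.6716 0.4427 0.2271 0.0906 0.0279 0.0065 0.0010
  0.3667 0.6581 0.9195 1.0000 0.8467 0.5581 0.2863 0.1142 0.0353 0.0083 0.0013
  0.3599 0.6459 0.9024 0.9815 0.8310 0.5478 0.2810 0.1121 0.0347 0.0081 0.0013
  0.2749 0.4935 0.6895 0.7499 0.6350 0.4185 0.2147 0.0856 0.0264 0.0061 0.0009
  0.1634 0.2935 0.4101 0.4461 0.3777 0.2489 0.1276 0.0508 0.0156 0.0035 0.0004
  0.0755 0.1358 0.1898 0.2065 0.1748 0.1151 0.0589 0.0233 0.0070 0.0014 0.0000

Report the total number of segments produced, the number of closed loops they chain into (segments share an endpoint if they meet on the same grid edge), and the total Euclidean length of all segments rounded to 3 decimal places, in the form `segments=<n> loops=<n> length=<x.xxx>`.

segments=14 loops=1 length=11.591

cell (1,1): code 0100 → (1.748,2.000)–(2.000,1.661)
cell (1,2): code 1100 → (1.558,3.000)–(1.748,2.000)
cell (1,3): code 1100 → (1.951,4.000)–(1.558,3.000)
cell (1,4): code 1000 → (2.000,4.055)–(1.951,4.000)
cell (2,1): code 0110 → (2.000,1.661)–(3.000,1.003)
cell (2,4): code 1001 → (3.000,4.650)–(2.000,4.055)
cell (3,1): code 0110 → (3.000,1.003)–(4.000,1.051)
cell (3,4): code 1001 → (4.000,4.607)–(3.000,4.650)
cell (4,1): code 0110 → (4.000,1.051)–(5.000,1.844)
cell (4,3): code 1011 → (5.000,3.791)–(4.878,4.000)
cell (4,4): code 0001 → (4.878,4.000)–(4.000,4.607)
cell (5,1): code 0010 → (5.000,1.844)–(5.109,2.000)
cell (5,2): code 0011 → (5.109,2.000)–(5.299,3.000)
cell (5,3): code 0001 → (5.299,3.000)–(5.000,3.791)
total: 14 segments, chained into 1 closed loop(s), length Σ = 11.590931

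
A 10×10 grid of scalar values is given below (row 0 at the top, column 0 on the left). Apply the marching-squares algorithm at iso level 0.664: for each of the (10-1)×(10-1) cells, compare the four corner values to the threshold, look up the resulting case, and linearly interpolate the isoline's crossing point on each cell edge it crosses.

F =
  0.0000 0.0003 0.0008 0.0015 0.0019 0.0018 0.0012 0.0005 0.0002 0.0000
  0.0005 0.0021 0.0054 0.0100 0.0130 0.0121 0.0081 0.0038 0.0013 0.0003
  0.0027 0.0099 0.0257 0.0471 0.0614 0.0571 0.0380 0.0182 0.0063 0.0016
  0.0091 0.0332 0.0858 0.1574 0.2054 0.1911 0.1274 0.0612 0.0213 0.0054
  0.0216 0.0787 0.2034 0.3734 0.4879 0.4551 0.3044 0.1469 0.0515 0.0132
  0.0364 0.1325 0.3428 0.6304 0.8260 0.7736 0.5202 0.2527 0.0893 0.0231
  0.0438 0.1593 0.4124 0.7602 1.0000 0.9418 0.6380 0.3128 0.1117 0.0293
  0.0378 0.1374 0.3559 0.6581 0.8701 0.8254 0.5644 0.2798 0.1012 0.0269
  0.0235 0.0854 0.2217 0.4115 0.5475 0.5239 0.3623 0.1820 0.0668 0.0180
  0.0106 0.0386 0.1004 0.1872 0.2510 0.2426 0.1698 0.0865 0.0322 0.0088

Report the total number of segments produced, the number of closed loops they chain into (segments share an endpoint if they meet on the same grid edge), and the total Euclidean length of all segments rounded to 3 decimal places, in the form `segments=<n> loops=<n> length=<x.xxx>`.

segments=12 loops=1 length=9.806

cell (4,3): code 0100 → (4.521,4.000)–(5.000,3.172)
cell (4,4): code 1100 → (4.656,5.000)–(4.521,4.000)
cell (4,5): code 1000 → (5.000,5.433)–(4.656,5.000)
cell (5,2): code 0100 → (5.259,3.000)–(6.000,2.723)
cell (5,3): code 1110 → (5.000,3.172)–(5.259,3.000)
cell (5,5): code 1001 → (6.000,5.914)–(5.000,5.433)
cell (6,2): code 0010 → (6.000,2.723)–(6.942,3.000)
cell (6,3): code 0111 → (6.942,3.000)–(7.000,3.028)
cell (6,5): code 1001 → (7.000,5.618)–(6.000,5.914)
cell (7,3): code 0010 → (7.000,3.028)–(7.639,4.000)
cell (7,4): code 0011 → (7.639,4.000)–(7.535,5.000)
cell (7,5): code 0001 → (7.535,5.000)–(7.000,5.618)
total: 12 segments, chained into 1 closed loop(s), length Σ = 9.805986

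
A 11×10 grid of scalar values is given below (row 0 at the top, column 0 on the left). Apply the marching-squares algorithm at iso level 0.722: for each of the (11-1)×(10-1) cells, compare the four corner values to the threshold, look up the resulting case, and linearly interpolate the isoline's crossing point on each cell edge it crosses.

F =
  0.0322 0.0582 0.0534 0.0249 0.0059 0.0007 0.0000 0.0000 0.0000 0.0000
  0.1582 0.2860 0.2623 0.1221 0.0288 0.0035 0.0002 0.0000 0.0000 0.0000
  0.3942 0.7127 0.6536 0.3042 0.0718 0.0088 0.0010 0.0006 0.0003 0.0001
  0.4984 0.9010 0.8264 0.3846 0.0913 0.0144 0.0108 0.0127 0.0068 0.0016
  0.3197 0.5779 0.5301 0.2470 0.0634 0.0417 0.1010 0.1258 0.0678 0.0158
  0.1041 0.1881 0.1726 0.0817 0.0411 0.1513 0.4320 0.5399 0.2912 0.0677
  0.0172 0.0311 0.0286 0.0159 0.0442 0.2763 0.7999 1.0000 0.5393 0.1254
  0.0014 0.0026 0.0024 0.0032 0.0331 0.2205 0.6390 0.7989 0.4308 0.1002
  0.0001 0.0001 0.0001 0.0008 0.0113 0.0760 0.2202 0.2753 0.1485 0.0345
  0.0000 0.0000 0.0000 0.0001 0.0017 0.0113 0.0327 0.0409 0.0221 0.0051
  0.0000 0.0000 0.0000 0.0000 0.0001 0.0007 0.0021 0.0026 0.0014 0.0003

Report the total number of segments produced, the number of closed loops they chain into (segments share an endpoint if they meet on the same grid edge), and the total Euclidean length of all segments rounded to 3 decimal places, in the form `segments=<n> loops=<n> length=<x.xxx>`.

segments=14 loops=2 length=10.170

cell (2,0): code 0100 → (2.049,1.000)–(3.000,0.555)
cell (2,1): code 1100 → (2.396,2.000)–(2.049,1.000)
cell (2,2): code 1000 → (3.000,2.236)–(2.396,2.000)
cell (3,0): code 0010 → (3.000,0.555)–(3.554,1.000)
cell (3,1): code 0011 → (3.554,1.000)–(3.352,2.000)
cell (3,2): code 0001 → (3.352,2.000)–(3.000,2.236)
cell (5,5): code 0100 → (5.788,6.000)–(6.000,5.851)
cell (5,6): code 1100 → (5.396,7.000)–(5.788,6.000)
cell (5,7): code 1000 → (6.000,7.603)–(5.396,7.000)
cell (6,5): code 0010 → (6.000,5.851)–(6.484,6.000)
cell (6,6): code 0111 → (6.484,6.000)–(7.000,6.519)
cell (6,7): code 1001 → (7.000,7.209)–(6.000,7.603)
cell (7,6): code 0010 → (7.000,6.519)–(7.147,7.000)
cell (7,7): code 0001 → (7.147,7.000)–(7.000,7.209)
total: 14 segments, chained into 2 closed loop(s), length Σ = 10.169741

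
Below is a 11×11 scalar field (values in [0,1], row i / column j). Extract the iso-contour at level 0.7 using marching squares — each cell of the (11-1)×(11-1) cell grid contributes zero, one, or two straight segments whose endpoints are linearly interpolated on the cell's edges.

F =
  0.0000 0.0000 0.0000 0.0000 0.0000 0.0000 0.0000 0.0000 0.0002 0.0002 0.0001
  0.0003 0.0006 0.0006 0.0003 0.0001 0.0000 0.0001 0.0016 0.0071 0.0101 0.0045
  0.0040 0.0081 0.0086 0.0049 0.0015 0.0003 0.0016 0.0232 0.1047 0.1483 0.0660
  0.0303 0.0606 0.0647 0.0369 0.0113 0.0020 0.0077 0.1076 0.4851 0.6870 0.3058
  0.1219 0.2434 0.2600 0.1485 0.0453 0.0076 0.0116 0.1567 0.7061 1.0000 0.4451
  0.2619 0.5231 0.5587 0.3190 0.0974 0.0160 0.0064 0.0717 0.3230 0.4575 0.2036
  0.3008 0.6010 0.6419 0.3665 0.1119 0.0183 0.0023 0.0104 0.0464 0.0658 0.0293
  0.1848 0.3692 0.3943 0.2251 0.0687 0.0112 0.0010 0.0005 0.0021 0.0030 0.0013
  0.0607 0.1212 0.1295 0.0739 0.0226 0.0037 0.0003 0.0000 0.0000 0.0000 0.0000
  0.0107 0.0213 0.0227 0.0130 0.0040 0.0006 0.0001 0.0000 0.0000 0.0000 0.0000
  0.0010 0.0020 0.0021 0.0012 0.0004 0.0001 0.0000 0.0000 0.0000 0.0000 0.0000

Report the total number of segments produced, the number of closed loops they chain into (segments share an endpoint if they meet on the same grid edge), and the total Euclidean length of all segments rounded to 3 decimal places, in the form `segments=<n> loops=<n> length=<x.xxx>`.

cell (3,7): code 0100 → (3.972,8.000)–(4.000,7.989)
cell (3,8): code 1100 → (3.042,9.000)–(3.972,8.000)
cell (3,9): code 1000 → (4.000,9.541)–(3.042,9.000)
cell (4,7): code 0010 → (4.000,7.989)–(4.016,8.000)
cell (4,8): code 0011 → (4.016,8.000)–(4.553,9.000)
cell (4,9): code 0001 → (4.553,9.000)–(4.000,9.541)
total: 6 segments, chained into 1 closed loop(s), length Σ = 4.424259

segments=6 loops=1 length=4.424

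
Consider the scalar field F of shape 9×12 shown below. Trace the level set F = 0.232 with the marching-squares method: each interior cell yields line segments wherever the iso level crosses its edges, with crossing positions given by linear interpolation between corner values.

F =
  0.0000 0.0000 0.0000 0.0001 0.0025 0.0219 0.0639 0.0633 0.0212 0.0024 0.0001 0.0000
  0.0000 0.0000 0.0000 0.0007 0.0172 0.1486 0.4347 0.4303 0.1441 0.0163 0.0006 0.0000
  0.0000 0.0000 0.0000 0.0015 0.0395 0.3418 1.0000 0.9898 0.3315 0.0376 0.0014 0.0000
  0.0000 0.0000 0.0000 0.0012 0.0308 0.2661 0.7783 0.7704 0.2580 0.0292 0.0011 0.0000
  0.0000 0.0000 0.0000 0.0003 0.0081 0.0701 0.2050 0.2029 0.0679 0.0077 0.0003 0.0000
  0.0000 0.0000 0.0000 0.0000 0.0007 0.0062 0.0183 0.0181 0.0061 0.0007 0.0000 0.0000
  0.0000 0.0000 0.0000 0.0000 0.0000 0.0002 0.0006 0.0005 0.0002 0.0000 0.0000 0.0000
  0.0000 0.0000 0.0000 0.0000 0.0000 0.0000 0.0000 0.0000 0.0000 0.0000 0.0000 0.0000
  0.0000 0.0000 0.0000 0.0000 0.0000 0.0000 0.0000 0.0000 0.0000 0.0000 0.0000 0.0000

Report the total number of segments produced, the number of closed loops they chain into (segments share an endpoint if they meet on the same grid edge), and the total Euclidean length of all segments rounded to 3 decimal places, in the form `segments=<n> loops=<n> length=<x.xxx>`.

cell (0,5): code 0100 → (0.453,6.000)–(1.000,5.292)
cell (0,6): code 1100 → (0.460,7.000)–(0.453,6.000)
cell (0,7): code 1000 → (1.000,7.693)–(0.460,7.000)
cell (1,4): code 0100 → (1.432,5.000)–(2.000,4.637)
cell (1,5): code 1110 → (1.000,5.292)–(1.432,5.000)
cell (1,7): code 1101 → (1.469,8.000)–(1.000,7.693)
cell (1,8): code 1000 → (2.000,8.339)–(1.469,8.000)
cell (2,4): code 0110 → (2.000,4.637)–(3.000,4.855)
cell (2,8): code 1001 → (3.000,8.114)–(2.000,8.339)
cell (3,4): code 0010 → (3.000,4.855)–(3.174,5.000)
cell (3,5): code 0011 → (3.174,5.000)–(3.953,6.000)
cell (3,6): code 0011 → (3.953,6.000)–(3.949,7.000)
cell (3,7): code 0011 → (3.949,7.000)–(3.137,8.000)
cell (3,8): code 0001 → (3.137,8.000)–(3.000,8.114)
total: 14 segments, chained into 1 closed loop(s), length Σ = 11.167739

segments=14 loops=1 length=11.168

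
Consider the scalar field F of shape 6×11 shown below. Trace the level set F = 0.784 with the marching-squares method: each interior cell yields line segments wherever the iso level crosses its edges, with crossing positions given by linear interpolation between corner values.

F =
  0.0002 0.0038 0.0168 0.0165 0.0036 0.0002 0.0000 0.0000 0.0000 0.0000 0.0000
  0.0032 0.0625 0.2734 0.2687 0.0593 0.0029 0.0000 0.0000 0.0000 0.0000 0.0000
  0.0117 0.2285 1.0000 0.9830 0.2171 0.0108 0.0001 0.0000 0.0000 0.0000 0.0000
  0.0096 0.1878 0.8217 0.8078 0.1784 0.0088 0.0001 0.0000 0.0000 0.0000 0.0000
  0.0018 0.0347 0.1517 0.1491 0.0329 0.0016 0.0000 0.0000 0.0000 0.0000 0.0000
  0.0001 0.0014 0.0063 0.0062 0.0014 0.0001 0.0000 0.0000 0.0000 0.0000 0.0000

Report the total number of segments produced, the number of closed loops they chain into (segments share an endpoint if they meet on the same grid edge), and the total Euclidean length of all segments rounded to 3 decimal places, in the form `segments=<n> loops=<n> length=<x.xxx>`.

segments=8 loops=1 length=4.972

cell (1,1): code 0100 → (1.703,2.000)–(2.000,1.720)
cell (1,2): code 1100 → (1.721,3.000)–(1.703,2.000)
cell (1,3): code 1000 → (2.000,3.260)–(1.721,3.000)
cell (2,1): code 0110 → (2.000,1.720)–(3.000,1.941)
cell (2,3): code 1001 → (3.000,3.038)–(2.000,3.260)
cell (3,1): code 0010 → (3.000,1.941)–(3.056,2.000)
cell (3,2): code 0011 → (3.056,2.000)–(3.036,3.000)
cell (3,3): code 0001 → (3.036,3.000)–(3.000,3.038)
total: 8 segments, chained into 1 closed loop(s), length Σ = 4.972233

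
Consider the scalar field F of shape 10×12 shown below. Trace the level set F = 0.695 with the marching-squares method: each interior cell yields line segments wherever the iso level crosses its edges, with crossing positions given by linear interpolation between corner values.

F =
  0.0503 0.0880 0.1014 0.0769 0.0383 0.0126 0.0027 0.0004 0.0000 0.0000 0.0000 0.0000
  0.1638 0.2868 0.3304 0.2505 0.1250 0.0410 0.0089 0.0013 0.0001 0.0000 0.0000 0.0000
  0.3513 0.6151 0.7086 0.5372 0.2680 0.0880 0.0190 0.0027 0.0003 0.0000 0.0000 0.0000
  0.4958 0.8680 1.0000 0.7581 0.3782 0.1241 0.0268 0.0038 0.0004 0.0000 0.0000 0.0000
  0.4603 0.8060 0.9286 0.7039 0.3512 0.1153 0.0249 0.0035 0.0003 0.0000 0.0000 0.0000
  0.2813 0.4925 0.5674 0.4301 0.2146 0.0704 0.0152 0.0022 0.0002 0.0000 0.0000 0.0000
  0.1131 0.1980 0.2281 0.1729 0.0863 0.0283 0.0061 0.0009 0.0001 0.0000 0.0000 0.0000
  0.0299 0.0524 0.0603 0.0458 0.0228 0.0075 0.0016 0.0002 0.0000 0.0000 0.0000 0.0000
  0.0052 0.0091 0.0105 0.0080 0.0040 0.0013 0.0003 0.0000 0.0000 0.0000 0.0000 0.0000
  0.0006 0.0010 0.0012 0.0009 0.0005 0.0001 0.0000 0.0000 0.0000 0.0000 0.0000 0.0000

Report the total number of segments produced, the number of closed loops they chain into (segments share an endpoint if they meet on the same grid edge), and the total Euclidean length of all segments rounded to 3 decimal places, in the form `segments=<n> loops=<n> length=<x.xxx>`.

segments=12 loops=1 length=8.226

cell (1,1): code 0100 → (1.964,2.000)–(2.000,1.855)
cell (1,2): code 1000 → (2.000,2.079)–(1.964,2.000)
cell (2,0): code 0100 → (2.316,1.000)–(3.000,0.535)
cell (2,1): code 1110 → (2.000,1.855)–(2.316,1.000)
cell (2,2): code 1101 → (2.714,3.000)–(2.000,2.079)
cell (2,3): code 1000 → (3.000,3.166)–(2.714,3.000)
cell (3,0): code 0110 → (3.000,0.535)–(4.000,0.679)
cell (3,3): code 1001 → (4.000,3.025)–(3.000,3.166)
cell (4,0): code 0010 → (4.000,0.679)–(4.354,1.000)
cell (4,1): code 0011 → (4.354,1.000)–(4.647,2.000)
cell (4,2): code 0011 → (4.647,2.000)–(4.033,3.000)
cell (4,3): code 0001 → (4.033,3.000)–(4.000,3.025)
total: 12 segments, chained into 1 closed loop(s), length Σ = 8.225574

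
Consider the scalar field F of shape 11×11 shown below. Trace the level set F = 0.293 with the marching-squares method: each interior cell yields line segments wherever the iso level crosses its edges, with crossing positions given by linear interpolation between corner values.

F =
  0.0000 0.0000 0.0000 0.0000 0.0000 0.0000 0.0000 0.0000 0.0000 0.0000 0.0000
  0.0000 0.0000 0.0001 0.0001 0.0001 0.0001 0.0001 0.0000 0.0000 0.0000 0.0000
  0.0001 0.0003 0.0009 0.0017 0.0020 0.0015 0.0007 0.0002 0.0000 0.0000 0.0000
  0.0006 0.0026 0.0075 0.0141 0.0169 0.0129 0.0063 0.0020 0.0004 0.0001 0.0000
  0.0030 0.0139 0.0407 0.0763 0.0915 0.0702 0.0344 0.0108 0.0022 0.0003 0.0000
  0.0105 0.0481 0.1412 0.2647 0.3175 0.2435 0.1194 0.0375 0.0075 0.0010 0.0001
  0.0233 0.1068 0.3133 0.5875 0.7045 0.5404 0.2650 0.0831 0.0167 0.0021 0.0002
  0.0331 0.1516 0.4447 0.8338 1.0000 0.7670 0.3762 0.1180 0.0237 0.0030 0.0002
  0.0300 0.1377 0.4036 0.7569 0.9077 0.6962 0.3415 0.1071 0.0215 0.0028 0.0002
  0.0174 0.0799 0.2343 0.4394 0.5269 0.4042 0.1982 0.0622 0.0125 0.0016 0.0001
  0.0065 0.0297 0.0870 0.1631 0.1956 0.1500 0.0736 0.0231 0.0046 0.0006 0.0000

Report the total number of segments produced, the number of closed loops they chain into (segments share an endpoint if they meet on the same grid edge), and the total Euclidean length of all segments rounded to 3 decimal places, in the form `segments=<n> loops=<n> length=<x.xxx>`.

cell (4,3): code 0100 → (4.892,4.000)–(5.000,3.536)
cell (4,4): code 1000 → (5.000,4.331)–(4.892,4.000)
cell (5,1): code 0100 → (5.882,2.000)–(6.000,1.902)
cell (5,2): code 1100 → (5.088,3.000)–(5.882,2.000)
cell (5,3): code 1110 → (5.000,3.536)–(5.088,3.000)
cell (5,4): code 1101 → (5.167,5.000)–(5.000,4.331)
cell (5,5): code 1000 → (6.000,5.898)–(5.167,5.000)
cell (6,1): code 0110 → (6.000,1.902)–(7.000,1.482)
cell (6,5): code 1101 → (6.252,6.000)–(6.000,5.898)
cell (6,6): code 1000 → (7.000,6.322)–(6.252,6.000)
cell (7,1): code 0110 → (7.000,1.482)–(8.000,1.584)
cell (7,6): code 1001 → (8.000,6.207)–(7.000,6.322)
cell (8,1): code 0010 → (8.000,1.584)–(8.653,2.000)
cell (8,2): code 0111 → (8.653,2.000)–(9.000,2.286)
cell (8,5): code 1011 → (9.000,5.540)–(8.338,6.000)
cell (8,6): code 0001 → (8.338,6.000)–(8.000,6.207)
cell (9,2): code 0010 → (9.000,2.286)–(9.530,3.000)
cell (9,3): code 0011 → (9.530,3.000)–(9.706,4.000)
cell (9,4): code 0011 → (9.706,4.000)–(9.437,5.000)
cell (9,5): code 0001 → (9.437,5.000)–(9.000,5.540)
total: 20 segments, chained into 1 closed loop(s), length Σ = 14.956842

segments=20 loops=1 length=14.957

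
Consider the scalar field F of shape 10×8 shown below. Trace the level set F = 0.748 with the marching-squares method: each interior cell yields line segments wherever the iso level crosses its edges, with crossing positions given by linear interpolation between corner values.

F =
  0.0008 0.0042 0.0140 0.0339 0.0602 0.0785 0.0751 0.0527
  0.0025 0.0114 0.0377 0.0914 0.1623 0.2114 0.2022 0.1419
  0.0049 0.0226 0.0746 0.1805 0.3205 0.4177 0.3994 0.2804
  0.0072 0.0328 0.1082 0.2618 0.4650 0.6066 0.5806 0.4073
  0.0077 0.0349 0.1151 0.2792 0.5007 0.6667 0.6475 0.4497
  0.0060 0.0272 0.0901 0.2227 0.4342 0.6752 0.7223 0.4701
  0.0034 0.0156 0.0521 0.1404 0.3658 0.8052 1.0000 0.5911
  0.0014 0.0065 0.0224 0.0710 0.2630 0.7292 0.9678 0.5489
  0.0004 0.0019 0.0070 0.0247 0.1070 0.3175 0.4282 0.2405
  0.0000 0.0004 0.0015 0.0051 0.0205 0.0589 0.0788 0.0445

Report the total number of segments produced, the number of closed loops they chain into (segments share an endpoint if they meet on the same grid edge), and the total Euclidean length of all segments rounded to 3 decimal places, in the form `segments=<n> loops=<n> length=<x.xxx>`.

segments=8 loops=1 length=6.359

cell (5,4): code 0100 → (5.560,5.000)–(6.000,4.870)
cell (5,5): code 1100 → (5.093,6.000)–(5.560,5.000)
cell (5,6): code 1000 → (6.000,6.616)–(5.093,6.000)
cell (6,4): code 0010 → (6.000,4.870)–(6.753,5.000)
cell (6,5): code 0111 → (6.753,5.000)–(7.000,5.079)
cell (6,6): code 1001 → (7.000,6.525)–(6.000,6.616)
cell (7,5): code 0010 → (7.000,5.079)–(7.407,6.000)
cell (7,6): code 0001 → (7.407,6.000)–(7.000,6.525)
total: 8 segments, chained into 1 closed loop(s), length Σ = 6.358773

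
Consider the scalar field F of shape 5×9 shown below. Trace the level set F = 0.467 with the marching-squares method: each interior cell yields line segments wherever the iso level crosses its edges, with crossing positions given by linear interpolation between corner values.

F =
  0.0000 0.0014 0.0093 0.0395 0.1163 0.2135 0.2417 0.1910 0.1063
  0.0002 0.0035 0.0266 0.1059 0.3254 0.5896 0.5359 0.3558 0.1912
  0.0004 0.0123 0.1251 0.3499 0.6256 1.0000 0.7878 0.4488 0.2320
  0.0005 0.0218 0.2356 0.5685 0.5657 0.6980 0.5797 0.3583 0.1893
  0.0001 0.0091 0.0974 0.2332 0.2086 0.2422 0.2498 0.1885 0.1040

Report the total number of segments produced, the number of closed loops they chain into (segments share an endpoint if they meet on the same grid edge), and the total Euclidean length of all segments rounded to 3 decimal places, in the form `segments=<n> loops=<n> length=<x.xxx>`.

segments=14 loops=1 length=11.076

cell (0,4): code 0100 → (0.674,5.000)–(1.000,4.536)
cell (0,5): code 1100 → (0.766,6.000)–(0.674,5.000)
cell (0,6): code 1000 → (1.000,6.383)–(0.766,6.000)
cell (1,3): code 0100 → (1.472,4.000)–(2.000,3.425)
cell (1,4): code 1110 → (1.000,4.536)–(1.472,4.000)
cell (1,6): code 1001 → (2.000,6.946)–(1.000,6.383)
cell (2,2): code 0100 → (2.536,3.000)–(3.000,2.695)
cell (2,3): code 1110 → (2.000,3.425)–(2.536,3.000)
cell (2,6): code 1001 → (3.000,6.509)–(2.000,6.946)
cell (3,2): code 0010 → (3.000,2.695)–(3.303,3.000)
cell (3,3): code 0011 → (3.303,3.000)–(3.276,4.000)
cell (3,4): code 0011 → (3.276,4.000)–(3.507,5.000)
cell (3,5): code 0011 → (3.507,5.000)–(3.342,6.000)
cell (3,6): code 0001 → (3.342,6.000)–(3.000,6.509)
total: 14 segments, chained into 1 closed loop(s), length Σ = 11.076150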